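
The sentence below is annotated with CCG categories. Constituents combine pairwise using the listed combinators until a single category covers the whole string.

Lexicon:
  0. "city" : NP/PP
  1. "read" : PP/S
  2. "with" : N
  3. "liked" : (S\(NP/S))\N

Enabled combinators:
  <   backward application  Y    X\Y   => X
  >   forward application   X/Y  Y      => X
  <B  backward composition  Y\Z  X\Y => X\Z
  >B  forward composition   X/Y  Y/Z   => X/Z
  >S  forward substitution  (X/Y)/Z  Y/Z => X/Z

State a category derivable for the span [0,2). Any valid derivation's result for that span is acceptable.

NP/S

[0,4] S   <
  [0,2] NP/S   >B
    [0,1] "city" : NP/PP
    [1,2] "read" : PP/S
  [2,4] S\(NP/S)   <
    [2,3] "with" : N
    [3,4] "liked" : (S\(NP/S))\N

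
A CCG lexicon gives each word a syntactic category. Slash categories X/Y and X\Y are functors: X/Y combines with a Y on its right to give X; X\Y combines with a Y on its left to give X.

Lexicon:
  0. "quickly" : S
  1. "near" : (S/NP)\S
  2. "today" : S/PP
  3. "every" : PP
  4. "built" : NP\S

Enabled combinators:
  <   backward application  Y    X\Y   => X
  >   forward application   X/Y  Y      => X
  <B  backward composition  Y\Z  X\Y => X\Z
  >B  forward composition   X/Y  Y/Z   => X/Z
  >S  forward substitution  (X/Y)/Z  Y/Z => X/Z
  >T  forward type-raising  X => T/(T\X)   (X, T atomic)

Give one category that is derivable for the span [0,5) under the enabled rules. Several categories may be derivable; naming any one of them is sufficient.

[0,5] S   >
  [0,2] S/NP   <
    [0,1] "quickly" : S
    [1,2] "near" : (S/NP)\S
  [2,5] NP   <
    [2,4] S   >
      [2,3] "today" : S/PP
      [3,4] "every" : PP
    [4,5] "built" : NP\S

S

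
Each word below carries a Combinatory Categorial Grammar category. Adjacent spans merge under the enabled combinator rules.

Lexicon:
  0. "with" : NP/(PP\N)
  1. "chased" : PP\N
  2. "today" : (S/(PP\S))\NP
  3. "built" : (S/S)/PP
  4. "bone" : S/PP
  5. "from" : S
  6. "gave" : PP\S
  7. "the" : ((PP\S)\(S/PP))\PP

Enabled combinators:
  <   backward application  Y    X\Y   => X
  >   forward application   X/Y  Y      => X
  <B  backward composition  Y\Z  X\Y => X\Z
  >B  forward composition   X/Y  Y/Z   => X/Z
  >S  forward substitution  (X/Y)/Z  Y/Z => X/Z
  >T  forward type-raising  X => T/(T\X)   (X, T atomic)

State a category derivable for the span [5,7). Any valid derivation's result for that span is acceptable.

[0,8] S   >
  [0,3] S/(PP\S)   <
    [0,2] NP   >
      [0,1] "with" : NP/(PP\N)
      [1,2] "chased" : PP\N
    [2,3] "today" : (S/(PP\S))\NP
  [3,8] PP\S   <
    [3,5] S/PP   >S
      [3,4] "built" : (S/S)/PP
      [4,5] "bone" : S/PP
    [5,8] (PP\S)\(S/PP)   <
      [5,7] PP   <
        [5,6] "from" : S
        [6,7] "gave" : PP\S
      [7,8] "the" : ((PP\S)\(S/PP))\PP

PP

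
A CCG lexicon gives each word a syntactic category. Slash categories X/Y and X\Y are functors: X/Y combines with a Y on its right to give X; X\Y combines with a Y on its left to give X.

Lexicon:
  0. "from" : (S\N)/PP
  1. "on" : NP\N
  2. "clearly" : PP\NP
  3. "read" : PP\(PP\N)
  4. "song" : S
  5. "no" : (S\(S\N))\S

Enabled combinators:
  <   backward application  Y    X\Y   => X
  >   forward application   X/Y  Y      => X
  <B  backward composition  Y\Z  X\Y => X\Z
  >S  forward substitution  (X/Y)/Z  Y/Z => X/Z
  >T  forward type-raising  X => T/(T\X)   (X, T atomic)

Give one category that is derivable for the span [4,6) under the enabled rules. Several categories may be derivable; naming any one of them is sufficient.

[0,6] S   <
  [0,4] S\N   >
    [0,1] "from" : (S\N)/PP
    [1,4] PP   <
      [1,3] PP\N   <B
        [1,2] "on" : NP\N
        [2,3] "clearly" : PP\NP
      [3,4] "read" : PP\(PP\N)
  [4,6] S\(S\N)   <
    [4,5] "song" : S
    [5,6] "no" : (S\(S\N))\S

S\(S\N)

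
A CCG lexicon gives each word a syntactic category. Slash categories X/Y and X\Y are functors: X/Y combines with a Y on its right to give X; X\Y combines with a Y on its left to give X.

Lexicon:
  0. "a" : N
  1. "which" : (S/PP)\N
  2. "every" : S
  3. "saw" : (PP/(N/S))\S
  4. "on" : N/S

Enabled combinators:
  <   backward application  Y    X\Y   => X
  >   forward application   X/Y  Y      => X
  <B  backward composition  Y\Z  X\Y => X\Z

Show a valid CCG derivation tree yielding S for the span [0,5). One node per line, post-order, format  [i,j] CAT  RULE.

[0,1] N  lex  "a"
[1,2] (S/PP)\N  lex  "which"
[0,2] S/PP  <  k=1
[2,3] S  lex  "every"
[3,4] (PP/(N/S))\S  lex  "saw"
[2,4] PP/(N/S)  <  k=3
[4,5] N/S  lex  "on"
[2,5] PP  >  k=4
[0,5] S  >  k=2

[0,5] S   >
  [0,2] S/PP   <
    [0,1] "a" : N
    [1,2] "which" : (S/PP)\N
  [2,5] PP   >
    [2,4] PP/(N/S)   <
      [2,3] "every" : S
      [3,4] "saw" : (PP/(N/S))\S
    [4,5] "on" : N/S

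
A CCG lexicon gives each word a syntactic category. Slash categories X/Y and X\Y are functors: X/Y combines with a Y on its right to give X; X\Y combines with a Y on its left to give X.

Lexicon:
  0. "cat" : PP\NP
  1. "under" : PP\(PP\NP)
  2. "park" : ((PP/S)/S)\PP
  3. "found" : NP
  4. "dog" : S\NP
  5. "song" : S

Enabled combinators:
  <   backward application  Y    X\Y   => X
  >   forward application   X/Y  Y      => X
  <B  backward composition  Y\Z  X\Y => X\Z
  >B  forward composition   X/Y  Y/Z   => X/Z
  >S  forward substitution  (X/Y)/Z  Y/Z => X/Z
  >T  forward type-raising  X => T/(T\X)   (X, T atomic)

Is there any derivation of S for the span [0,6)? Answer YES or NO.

PP\NP PP\(PP\NP) ((PP/S)/S)\PP NP S\NP S
CKY chart[0,6] = {N/(N\PP), NP/(NP\PP), PP, PP/(PP\PP), PP/(S\S), S/(S\PP)}; S ∉ chart

NO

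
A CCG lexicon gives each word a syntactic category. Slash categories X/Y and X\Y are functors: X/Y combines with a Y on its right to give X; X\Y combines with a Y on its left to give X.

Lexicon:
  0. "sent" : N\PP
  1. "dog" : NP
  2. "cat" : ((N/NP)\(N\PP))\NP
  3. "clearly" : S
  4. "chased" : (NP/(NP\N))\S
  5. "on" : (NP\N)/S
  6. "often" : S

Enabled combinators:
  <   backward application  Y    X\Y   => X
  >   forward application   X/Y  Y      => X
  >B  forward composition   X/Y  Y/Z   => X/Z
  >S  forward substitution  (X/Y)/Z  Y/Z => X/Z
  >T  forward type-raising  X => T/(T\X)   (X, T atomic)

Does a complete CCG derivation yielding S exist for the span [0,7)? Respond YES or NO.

NO

N\PP NP ((N/NP)\(N\PP))\NP S (NP/(NP\N))\S (NP\N)/S S
CKY chart[0,7] = {N, N/(NP\NP), N/(N\N), N/(S\S), NP/(NP\N), PP/(PP\N), S/(S\N)}; S ∉ chart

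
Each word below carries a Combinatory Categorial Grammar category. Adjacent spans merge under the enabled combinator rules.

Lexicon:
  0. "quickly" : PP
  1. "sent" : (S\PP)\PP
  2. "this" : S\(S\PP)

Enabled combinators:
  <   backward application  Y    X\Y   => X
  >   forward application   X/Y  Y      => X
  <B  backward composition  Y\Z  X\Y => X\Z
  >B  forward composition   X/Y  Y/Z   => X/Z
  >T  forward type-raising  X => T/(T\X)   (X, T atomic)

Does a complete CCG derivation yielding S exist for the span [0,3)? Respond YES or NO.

[0,3] S   <
  [0,2] S\PP   <
    [0,1] "quickly" : PP
    [1,2] "sent" : (S\PP)\PP
  [2,3] "this" : S\(S\PP)

YES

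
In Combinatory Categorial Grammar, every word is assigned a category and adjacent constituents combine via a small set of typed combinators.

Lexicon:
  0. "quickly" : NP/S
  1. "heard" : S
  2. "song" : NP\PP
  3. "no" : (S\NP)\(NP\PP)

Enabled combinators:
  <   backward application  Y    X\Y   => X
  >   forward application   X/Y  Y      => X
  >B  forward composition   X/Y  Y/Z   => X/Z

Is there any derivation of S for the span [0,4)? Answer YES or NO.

YES

[0,4] S   <
  [0,2] NP   >
    [0,1] "quickly" : NP/S
    [1,2] "heard" : S
  [2,4] S\NP   <
    [2,3] "song" : NP\PP
    [3,4] "no" : (S\NP)\(NP\PP)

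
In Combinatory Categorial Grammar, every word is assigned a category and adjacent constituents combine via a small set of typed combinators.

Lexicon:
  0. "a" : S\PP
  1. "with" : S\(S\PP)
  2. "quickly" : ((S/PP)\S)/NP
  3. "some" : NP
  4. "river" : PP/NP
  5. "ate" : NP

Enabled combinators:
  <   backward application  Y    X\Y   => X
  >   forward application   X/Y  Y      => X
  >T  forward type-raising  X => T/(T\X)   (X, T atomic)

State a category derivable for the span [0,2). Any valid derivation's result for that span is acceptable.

S

[0,6] S   >
  [0,4] S/PP   <
    [0,2] S   <
      [0,1] "a" : S\PP
      [1,2] "with" : S\(S\PP)
    [2,4] (S/PP)\S   >
      [2,3] "quickly" : ((S/PP)\S)/NP
      [3,4] "some" : NP
  [4,6] PP   >
    [4,5] "river" : PP/NP
    [5,6] "ate" : NP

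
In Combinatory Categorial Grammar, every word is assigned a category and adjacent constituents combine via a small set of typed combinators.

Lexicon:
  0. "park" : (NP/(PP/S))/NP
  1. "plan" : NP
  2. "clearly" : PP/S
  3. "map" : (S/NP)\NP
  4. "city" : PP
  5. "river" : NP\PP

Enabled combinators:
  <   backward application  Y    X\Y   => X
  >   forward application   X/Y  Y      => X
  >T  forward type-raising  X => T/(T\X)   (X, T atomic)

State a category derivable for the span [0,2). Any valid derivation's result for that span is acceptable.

[0,6] S   >
  [0,4] S/NP   <
    [0,3] NP   >
      [0,2] NP/(PP/S)   >
        [0,1] "park" : (NP/(PP/S))/NP
        [1,2] "plan" : NP
      [2,3] "clearly" : PP/S
    [3,4] "map" : (S/NP)\NP
  [4,6] NP   <
    [4,5] "city" : PP
    [5,6] "river" : NP\PP

NP/(PP/S)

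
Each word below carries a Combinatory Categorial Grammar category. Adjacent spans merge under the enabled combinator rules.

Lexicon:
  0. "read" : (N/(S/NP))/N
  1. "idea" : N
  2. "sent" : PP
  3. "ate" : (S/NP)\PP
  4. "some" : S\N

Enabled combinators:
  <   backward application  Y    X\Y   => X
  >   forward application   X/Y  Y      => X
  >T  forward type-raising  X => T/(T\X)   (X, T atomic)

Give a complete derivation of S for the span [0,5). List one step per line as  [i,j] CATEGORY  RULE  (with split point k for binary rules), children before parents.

[0,1] (N/(S/NP))/N  lex  "read"
[1,2] N  lex  "idea"
[0,2] N/(S/NP)  >  k=1
[2,3] PP  lex  "sent"
[3,4] (S/NP)\PP  lex  "ate"
[2,4] S/NP  <  k=3
[0,4] N  >  k=2
[4,5] S\N  lex  "some"
[0,5] S  <  k=4

[0,5] S   <
  [0,4] N   >
    [0,2] N/(S/NP)   >
      [0,1] "read" : (N/(S/NP))/N
      [1,2] "idea" : N
    [2,4] S/NP   <
      [2,3] "sent" : PP
      [3,4] "ate" : (S/NP)\PP
  [4,5] "some" : S\N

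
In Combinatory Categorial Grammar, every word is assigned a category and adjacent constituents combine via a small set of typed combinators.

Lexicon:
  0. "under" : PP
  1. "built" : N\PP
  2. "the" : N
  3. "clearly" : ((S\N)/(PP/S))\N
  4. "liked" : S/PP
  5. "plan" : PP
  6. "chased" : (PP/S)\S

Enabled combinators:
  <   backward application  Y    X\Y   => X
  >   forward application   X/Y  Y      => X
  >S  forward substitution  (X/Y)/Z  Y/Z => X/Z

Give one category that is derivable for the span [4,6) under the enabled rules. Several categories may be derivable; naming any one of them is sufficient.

S

[0,7] S   <
  [0,2] N   <
    [0,1] "under" : PP
    [1,2] "built" : N\PP
  [2,7] S\N   >
    [2,4] (S\N)/(PP/S)   <
      [2,3] "the" : N
      [3,4] "clearly" : ((S\N)/(PP/S))\N
    [4,7] PP/S   <
      [4,6] S   >
        [4,5] "liked" : S/PP
        [5,6] "plan" : PP
      [6,7] "chased" : (PP/S)\S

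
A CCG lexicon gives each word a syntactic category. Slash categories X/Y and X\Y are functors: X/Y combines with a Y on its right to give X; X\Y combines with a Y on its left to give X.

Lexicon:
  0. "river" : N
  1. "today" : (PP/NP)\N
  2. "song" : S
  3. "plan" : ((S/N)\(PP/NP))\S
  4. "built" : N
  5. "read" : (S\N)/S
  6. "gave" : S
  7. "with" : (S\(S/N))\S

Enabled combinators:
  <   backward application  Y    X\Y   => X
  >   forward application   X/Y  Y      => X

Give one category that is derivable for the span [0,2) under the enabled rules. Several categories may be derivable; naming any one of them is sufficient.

[0,8] S   <
  [0,4] S/N   <
    [0,2] PP/NP   <
      [0,1] "river" : N
      [1,2] "today" : (PP/NP)\N
    [2,4] (S/N)\(PP/NP)   <
      [2,3] "song" : S
      [3,4] "plan" : ((S/N)\(PP/NP))\S
  [4,8] S\(S/N)   <
    [4,7] S   <
      [4,5] "built" : N
      [5,7] S\N   >
        [5,6] "read" : (S\N)/S
        [6,7] "gave" : S
    [7,8] "with" : (S\(S/N))\S

PP/NP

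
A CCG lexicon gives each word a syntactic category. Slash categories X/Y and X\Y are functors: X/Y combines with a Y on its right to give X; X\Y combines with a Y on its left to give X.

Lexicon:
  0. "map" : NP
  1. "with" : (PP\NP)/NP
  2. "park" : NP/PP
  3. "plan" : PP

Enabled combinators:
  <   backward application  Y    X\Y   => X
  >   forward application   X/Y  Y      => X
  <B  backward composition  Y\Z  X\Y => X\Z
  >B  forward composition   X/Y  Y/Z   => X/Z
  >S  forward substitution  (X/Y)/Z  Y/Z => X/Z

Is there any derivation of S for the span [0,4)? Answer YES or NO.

NP (PP\NP)/NP NP/PP PP
CKY chart[0,4] = {PP}; S ∉ chart

NO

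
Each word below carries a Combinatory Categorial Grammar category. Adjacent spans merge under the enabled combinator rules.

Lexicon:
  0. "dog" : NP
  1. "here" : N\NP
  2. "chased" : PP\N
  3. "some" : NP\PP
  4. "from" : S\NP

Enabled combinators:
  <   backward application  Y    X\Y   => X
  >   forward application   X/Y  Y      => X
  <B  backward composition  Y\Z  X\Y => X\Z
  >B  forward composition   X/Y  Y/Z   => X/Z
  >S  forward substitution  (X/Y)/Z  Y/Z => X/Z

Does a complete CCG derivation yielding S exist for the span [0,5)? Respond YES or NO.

YES

[0,5] S   <
  [0,1] "dog" : NP
  [1,5] S\NP   <B
    [1,3] PP\NP   <B
      [1,2] "here" : N\NP
      [2,3] "chased" : PP\N
    [3,5] S\PP   <B
      [3,4] "some" : NP\PP
      [4,5] "from" : S\NP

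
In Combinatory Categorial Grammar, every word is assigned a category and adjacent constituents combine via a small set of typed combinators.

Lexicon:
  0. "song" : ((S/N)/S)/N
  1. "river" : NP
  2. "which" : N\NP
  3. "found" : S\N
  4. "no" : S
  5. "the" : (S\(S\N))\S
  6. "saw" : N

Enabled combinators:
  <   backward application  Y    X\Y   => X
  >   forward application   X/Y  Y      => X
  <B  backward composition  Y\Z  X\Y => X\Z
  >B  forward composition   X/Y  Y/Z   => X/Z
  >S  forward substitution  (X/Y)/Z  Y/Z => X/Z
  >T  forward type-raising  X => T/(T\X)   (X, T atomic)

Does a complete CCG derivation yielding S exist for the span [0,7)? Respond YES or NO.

YES

[0,7] S   >
  [0,6] S/N   >
    [0,3] (S/N)/S   >
      [0,1] "song" : ((S/N)/S)/N
      [1,3] N   <
        [1,2] "river" : NP
        [2,3] "which" : N\NP
    [3,6] S   <
      [3,4] "found" : S\N
      [4,6] S\(S\N)   <
        [4,5] "no" : S
        [5,6] "the" : (S\(S\N))\S
  [6,7] "saw" : N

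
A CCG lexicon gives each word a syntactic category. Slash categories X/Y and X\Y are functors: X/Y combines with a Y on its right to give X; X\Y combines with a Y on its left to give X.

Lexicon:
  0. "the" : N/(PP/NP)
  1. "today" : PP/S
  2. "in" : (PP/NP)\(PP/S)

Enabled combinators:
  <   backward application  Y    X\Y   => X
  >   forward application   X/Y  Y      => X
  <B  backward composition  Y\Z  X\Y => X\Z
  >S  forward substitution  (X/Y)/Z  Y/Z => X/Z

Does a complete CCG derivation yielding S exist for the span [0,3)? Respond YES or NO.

NO

N/(PP/NP) PP/S (PP/NP)\(PP/S)
CKY chart[0,3] = {N}; S ∉ chart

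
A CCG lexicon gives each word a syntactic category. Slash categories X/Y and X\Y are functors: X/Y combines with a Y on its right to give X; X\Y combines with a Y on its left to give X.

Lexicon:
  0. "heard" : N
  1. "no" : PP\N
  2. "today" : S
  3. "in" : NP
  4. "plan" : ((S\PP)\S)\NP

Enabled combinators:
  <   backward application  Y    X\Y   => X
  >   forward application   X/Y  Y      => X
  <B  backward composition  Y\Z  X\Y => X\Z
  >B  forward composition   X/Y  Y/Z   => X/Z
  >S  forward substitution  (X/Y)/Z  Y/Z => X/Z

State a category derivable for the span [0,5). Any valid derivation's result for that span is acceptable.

[0,5] S   <
  [0,2] PP   <
    [0,1] "heard" : N
    [1,2] "no" : PP\N
  [2,5] S\PP   <
    [2,3] "today" : S
    [3,5] (S\PP)\S   <
      [3,4] "in" : NP
      [4,5] "plan" : ((S\PP)\S)\NP

S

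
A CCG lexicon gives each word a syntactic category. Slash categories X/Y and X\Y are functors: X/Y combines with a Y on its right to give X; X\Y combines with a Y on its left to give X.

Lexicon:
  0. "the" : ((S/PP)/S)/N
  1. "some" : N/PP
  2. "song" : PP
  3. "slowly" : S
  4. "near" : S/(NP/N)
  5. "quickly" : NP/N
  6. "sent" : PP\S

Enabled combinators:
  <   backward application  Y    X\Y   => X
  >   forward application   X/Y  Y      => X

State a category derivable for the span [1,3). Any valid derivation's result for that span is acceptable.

N

[0,7] S   >
  [0,4] S/PP   >
    [0,3] (S/PP)/S   >
      [0,1] "the" : ((S/PP)/S)/N
      [1,3] N   >
        [1,2] "some" : N/PP
        [2,3] "song" : PP
    [3,4] "slowly" : S
  [4,7] PP   <
    [4,6] S   >
      [4,5] "near" : S/(NP/N)
      [5,6] "quickly" : NP/N
    [6,7] "sent" : PP\S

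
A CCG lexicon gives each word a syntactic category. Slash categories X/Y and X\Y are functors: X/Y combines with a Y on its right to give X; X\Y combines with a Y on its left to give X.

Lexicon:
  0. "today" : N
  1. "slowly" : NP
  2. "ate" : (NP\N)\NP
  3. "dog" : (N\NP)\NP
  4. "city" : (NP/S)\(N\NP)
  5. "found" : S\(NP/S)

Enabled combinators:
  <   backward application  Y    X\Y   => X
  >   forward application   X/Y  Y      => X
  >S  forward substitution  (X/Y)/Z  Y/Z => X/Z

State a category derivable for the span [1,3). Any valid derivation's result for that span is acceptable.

[0,6] S   <
  [0,5] NP/S   <
    [0,4] N\NP   <
      [0,3] NP   <
        [0,1] "today" : N
        [1,3] NP\N   <
          [1,2] "slowly" : NP
          [2,3] "ate" : (NP\N)\NP
      [3,4] "dog" : (N\NP)\NP
    [4,5] "city" : (NP/S)\(N\NP)
  [5,6] "found" : S\(NP/S)

NP\N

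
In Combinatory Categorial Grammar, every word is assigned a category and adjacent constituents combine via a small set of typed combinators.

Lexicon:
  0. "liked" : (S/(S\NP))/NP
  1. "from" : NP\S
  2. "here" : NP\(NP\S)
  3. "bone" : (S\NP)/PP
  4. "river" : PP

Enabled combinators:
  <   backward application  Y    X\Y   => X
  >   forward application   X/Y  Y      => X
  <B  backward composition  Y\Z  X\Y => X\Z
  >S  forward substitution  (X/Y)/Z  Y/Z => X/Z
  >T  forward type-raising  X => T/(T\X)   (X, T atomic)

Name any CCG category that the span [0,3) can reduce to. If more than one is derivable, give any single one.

S/(S\NP)

[0,5] S   >
  [0,3] S/(S\NP)   >
    [0,1] "liked" : (S/(S\NP))/NP
    [1,3] NP   <
      [1,2] "from" : NP\S
      [2,3] "here" : NP\(NP\S)
  [3,5] S\NP   >
    [3,4] "bone" : (S\NP)/PP
    [4,5] "river" : PP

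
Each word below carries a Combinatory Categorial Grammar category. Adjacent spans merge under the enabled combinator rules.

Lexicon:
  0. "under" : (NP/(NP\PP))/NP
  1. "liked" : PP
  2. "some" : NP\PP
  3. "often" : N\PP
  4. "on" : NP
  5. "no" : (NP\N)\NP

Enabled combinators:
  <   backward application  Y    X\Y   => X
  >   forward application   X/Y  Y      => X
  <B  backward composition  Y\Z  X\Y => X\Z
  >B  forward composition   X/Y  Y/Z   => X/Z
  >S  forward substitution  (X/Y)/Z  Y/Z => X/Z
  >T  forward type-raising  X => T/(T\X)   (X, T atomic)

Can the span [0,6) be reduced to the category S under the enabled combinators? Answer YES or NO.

NO

(NP/(NP\PP))/NP PP NP\PP N\PP NP (NP\N)\NP
CKY chart[0,6] = {N/(N\NP), NP, NP/(NP\NP), PP/(PP\NP), S/(S\NP)}; S ∉ chart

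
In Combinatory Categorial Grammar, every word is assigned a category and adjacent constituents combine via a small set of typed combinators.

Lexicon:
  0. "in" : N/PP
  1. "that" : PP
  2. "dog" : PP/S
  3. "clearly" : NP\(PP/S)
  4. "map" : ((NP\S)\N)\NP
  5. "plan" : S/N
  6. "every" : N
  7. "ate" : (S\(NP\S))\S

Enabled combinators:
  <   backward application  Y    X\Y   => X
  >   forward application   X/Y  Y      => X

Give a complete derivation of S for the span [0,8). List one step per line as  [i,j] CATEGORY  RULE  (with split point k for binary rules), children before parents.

[0,1] N/PP  lex  "in"
[1,2] PP  lex  "that"
[0,2] N  >  k=1
[2,3] PP/S  lex  "dog"
[3,4] NP\(PP/S)  lex  "clearly"
[2,4] NP  <  k=3
[4,5] ((NP\S)\N)\NP  lex  "map"
[2,5] (NP\S)\N  <  k=4
[0,5] NP\S  <  k=2
[5,6] S/N  lex  "plan"
[6,7] N  lex  "every"
[5,7] S  >  k=6
[7,8] (S\(NP\S))\S  lex  "ate"
[5,8] S\(NP\S)  <  k=7
[0,8] S  <  k=5

[0,8] S   <
  [0,5] NP\S   <
    [0,2] N   >
      [0,1] "in" : N/PP
      [1,2] "that" : PP
    [2,5] (NP\S)\N   <
      [2,4] NP   <
        [2,3] "dog" : PP/S
        [3,4] "clearly" : NP\(PP/S)
      [4,5] "map" : ((NP\S)\N)\NP
  [5,8] S\(NP\S)   <
    [5,7] S   >
      [5,6] "plan" : S/N
      [6,7] "every" : N
    [7,8] "ate" : (S\(NP\S))\S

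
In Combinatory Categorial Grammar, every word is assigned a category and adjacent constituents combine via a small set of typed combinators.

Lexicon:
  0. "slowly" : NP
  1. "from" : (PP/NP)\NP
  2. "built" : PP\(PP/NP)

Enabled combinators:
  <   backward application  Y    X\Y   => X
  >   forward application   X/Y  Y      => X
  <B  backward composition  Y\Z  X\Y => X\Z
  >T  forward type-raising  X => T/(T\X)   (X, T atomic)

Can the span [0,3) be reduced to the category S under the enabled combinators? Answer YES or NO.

NP (PP/NP)\NP PP\(PP/NP)
CKY chart[0,3] = {N/(N\PP), NP/(NP\PP), PP, PP/(PP\PP), S/(S\PP)}; S ∉ chart

NO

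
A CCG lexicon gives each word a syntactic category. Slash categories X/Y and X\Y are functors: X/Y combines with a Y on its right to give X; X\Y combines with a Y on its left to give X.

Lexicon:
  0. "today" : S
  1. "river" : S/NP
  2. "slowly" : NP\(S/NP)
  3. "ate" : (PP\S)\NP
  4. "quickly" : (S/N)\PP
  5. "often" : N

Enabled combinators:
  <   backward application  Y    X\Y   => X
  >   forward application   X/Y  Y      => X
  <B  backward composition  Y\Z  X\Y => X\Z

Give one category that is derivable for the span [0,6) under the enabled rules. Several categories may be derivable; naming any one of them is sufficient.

S

[0,6] S   >
  [0,5] S/N   <
    [0,4] PP   <
      [0,1] "today" : S
      [1,4] PP\S   <
        [1,3] NP   <
          [1,2] "river" : S/NP
          [2,3] "slowly" : NP\(S/NP)
        [3,4] "ate" : (PP\S)\NP
    [4,5] "quickly" : (S/N)\PP
  [5,6] "often" : N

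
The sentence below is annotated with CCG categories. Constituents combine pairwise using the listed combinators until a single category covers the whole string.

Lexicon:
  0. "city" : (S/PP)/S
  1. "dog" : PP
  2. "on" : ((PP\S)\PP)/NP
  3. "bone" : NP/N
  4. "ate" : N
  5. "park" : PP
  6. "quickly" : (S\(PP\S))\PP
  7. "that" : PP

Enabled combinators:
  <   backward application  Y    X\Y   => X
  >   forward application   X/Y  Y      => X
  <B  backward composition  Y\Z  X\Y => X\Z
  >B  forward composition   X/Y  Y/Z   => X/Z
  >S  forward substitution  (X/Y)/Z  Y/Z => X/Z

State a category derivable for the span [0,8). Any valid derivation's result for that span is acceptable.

[0,8] S   >
  [0,7] S/PP   >
    [0,1] "city" : (S/PP)/S
    [1,7] S   <
      [1,2] "dog" : PP
      [2,7] S\PP   <B
        [2,5] (PP\S)\PP   >
          [2,3] "on" : ((PP\S)\PP)/NP
          [3,5] NP   >
            [3,4] "bone" : NP/N
            [4,5] "ate" : N
        [5,7] S\(PP\S)   <
          [5,6] "park" : PP
          [6,7] "quickly" : (S\(PP\S))\PP
  [7,8] "that" : PP

S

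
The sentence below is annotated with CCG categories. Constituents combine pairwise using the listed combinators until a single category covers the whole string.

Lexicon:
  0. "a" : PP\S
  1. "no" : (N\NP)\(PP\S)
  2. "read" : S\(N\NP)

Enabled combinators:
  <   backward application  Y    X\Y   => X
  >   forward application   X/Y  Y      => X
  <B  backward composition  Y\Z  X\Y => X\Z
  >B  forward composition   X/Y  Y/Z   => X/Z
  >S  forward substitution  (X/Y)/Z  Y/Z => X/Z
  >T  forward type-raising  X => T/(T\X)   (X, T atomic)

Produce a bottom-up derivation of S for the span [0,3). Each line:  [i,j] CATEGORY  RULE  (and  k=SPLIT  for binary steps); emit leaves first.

[0,1] PP\S  lex  "a"
[1,2] (N\NP)\(PP\S)  lex  "no"
[0,2] N\NP  <  k=1
[2,3] S\(N\NP)  lex  "read"
[0,3] S  <  k=2

[0,3] S   <
  [0,2] N\NP   <
    [0,1] "a" : PP\S
    [1,2] "no" : (N\NP)\(PP\S)
  [2,3] "read" : S\(N\NP)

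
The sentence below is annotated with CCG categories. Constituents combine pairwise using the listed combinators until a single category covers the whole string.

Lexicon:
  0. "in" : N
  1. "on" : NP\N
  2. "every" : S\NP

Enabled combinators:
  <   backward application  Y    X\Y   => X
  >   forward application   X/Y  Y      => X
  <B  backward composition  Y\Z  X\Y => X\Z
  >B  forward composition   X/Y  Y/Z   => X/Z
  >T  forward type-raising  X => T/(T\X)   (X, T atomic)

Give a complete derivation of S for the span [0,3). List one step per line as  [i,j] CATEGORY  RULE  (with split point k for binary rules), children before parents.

[0,3] S   <
  [0,2] NP   >
    [0,1] NP/(NP\N)   >T
      [0,1] "in" : N
    [1,2] "on" : NP\N
  [2,3] "every" : S\NP

[0,1] N  lex  "in"
[0,1] NP/(NP\N)  >T
[1,2] NP\N  lex  "on"
[0,2] NP  >  k=1
[2,3] S\NP  lex  "every"
[0,3] S  <  k=2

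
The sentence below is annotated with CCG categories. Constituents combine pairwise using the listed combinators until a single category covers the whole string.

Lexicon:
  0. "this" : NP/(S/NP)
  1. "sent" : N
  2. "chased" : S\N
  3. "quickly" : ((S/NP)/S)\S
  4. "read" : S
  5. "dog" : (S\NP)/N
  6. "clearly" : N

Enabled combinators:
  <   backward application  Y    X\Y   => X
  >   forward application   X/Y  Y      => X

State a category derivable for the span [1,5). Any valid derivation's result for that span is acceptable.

[0,7] S   <
  [0,5] NP   >
    [0,1] "this" : NP/(S/NP)
    [1,5] S/NP   >
      [1,4] (S/NP)/S   <
        [1,3] S   <
          [1,2] "sent" : N
          [2,3] "chased" : S\N
        [3,4] "quickly" : ((S/NP)/S)\S
      [4,5] "read" : S
  [5,7] S\NP   >
    [5,6] "dog" : (S\NP)/N
    [6,7] "clearly" : N

S/NP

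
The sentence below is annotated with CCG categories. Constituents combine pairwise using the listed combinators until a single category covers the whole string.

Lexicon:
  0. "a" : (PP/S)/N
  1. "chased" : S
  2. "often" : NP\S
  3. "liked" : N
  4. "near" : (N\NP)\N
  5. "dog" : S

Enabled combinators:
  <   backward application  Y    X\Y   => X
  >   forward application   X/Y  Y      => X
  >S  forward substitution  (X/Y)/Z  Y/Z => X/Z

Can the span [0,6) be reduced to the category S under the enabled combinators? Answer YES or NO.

(PP/S)/N S NP\S N (N\NP)\N S
CKY chart[0,6] = {PP}; S ∉ chart

NO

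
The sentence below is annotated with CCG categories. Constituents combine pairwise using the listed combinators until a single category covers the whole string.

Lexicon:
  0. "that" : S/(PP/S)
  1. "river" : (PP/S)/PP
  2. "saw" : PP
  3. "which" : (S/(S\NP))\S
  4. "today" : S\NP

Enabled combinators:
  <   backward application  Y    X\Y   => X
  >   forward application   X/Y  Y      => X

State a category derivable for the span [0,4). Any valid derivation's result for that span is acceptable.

[0,5] S   >
  [0,4] S/(S\NP)   <
    [0,3] S   >
      [0,1] "that" : S/(PP/S)
      [1,3] PP/S   >
        [1,2] "river" : (PP/S)/PP
        [2,3] "saw" : PP
    [3,4] "which" : (S/(S\NP))\S
  [4,5] "today" : S\NP

S/(S\NP)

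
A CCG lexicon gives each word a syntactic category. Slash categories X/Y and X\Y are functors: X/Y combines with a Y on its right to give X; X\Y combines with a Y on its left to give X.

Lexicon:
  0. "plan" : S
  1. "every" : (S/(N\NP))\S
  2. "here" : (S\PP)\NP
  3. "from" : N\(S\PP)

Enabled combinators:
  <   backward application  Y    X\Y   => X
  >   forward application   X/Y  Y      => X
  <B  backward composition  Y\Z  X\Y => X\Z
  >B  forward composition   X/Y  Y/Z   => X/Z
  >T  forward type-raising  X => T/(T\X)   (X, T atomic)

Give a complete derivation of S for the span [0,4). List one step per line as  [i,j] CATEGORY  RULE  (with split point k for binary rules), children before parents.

[0,4] S   >
  [0,2] S/(N\NP)   <
    [0,1] "plan" : S
    [1,2] "every" : (S/(N\NP))\S
  [2,4] N\NP   <B
    [2,3] "here" : (S\PP)\NP
    [3,4] "from" : N\(S\PP)

[0,1] S  lex  "plan"
[1,2] (S/(N\NP))\S  lex  "every"
[0,2] S/(N\NP)  <  k=1
[2,3] (S\PP)\NP  lex  "here"
[3,4] N\(S\PP)  lex  "from"
[2,4] N\NP  <B  k=3
[0,4] S  >  k=2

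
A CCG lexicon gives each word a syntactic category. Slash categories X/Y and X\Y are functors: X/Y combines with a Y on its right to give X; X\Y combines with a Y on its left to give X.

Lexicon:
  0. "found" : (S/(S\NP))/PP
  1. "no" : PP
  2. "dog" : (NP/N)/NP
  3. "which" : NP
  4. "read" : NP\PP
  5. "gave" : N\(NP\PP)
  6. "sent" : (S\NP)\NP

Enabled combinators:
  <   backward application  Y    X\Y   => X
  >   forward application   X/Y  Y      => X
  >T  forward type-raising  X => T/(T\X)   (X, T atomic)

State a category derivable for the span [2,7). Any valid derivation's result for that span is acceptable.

S\NP

[0,7] S   >
  [0,2] S/(S\NP)   >
    [0,1] "found" : (S/(S\NP))/PP
    [1,2] "no" : PP
  [2,7] S\NP   <
    [2,6] NP   >
      [2,4] NP/N   >
        [2,3] "dog" : (NP/N)/NP
        [3,4] "which" : NP
      [4,6] N   <
        [4,5] "read" : NP\PP
        [5,6] "gave" : N\(NP\PP)
    [6,7] "sent" : (S\NP)\NP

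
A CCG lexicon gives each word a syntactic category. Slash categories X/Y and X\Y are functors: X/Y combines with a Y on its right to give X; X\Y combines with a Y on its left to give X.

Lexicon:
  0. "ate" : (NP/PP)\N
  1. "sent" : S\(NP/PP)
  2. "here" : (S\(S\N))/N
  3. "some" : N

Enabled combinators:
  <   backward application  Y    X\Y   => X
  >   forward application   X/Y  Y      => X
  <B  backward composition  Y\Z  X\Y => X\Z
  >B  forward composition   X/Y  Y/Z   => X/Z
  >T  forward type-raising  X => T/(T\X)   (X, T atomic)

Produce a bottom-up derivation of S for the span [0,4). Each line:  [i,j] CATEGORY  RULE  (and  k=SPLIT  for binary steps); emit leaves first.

[0,1] (NP/PP)\N  lex  "ate"
[1,2] S\(NP/PP)  lex  "sent"
[0,2] S\N  <B  k=1
[2,3] (S\(S\N))/N  lex  "here"
[3,4] N  lex  "some"
[2,4] S\(S\N)  >  k=3
[0,4] S  <  k=2

[0,4] S   <
  [0,2] S\N   <B
    [0,1] "ate" : (NP/PP)\N
    [1,2] "sent" : S\(NP/PP)
  [2,4] S\(S\N)   >
    [2,3] "here" : (S\(S\N))/N
    [3,4] "some" : N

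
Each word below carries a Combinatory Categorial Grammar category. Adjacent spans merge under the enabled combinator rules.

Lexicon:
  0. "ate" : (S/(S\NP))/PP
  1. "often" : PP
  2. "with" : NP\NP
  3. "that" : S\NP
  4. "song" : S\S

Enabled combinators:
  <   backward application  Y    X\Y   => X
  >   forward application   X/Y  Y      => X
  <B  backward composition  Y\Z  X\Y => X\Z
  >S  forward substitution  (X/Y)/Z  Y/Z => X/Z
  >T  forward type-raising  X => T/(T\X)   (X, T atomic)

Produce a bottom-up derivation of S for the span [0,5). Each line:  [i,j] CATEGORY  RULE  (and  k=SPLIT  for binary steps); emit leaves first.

[0,5] S   >
  [0,2] S/(S\NP)   >
    [0,1] "ate" : (S/(S\NP))/PP
    [1,2] "often" : PP
  [2,5] S\NP   <B
    [2,4] S\NP   <B
      [2,3] "with" : NP\NP
      [3,4] "that" : S\NP
    [4,5] "song" : S\S

[0,1] (S/(S\NP))/PP  lex  "ate"
[1,2] PP  lex  "often"
[0,2] S/(S\NP)  >  k=1
[2,3] NP\NP  lex  "with"
[3,4] S\NP  lex  "that"
[2,4] S\NP  <B  k=3
[4,5] S\S  lex  "song"
[2,5] S\NP  <B  k=4
[0,5] S  >  k=2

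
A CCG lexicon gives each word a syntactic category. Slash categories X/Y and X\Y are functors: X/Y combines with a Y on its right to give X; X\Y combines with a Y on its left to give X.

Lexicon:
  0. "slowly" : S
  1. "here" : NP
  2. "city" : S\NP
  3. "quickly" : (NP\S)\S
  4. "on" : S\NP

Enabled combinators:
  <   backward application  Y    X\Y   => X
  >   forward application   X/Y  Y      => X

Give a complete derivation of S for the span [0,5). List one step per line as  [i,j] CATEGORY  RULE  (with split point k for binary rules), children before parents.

[0,1] S  lex  "slowly"
[1,2] NP  lex  "here"
[2,3] S\NP  lex  "city"
[1,3] S  <  k=2
[3,4] (NP\S)\S  lex  "quickly"
[1,4] NP\S  <  k=3
[0,4] NP  <  k=1
[4,5] S\NP  lex  "on"
[0,5] S  <  k=4

[0,5] S   <
  [0,4] NP   <
    [0,1] "slowly" : S
    [1,4] NP\S   <
      [1,3] S   <
        [1,2] "here" : NP
        [2,3] "city" : S\NP
      [3,4] "quickly" : (NP\S)\S
  [4,5] "on" : S\NP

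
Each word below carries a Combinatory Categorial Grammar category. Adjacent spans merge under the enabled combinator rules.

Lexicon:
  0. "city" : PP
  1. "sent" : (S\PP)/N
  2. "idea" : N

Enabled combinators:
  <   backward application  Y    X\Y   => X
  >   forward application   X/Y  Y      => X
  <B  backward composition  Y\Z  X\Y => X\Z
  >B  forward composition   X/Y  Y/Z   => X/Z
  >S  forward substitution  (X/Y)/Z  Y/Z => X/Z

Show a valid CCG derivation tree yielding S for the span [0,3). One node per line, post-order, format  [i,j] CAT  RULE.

[0,1] PP  lex  "city"
[1,2] (S\PP)/N  lex  "sent"
[2,3] N  lex  "idea"
[1,3] S\PP  >  k=2
[0,3] S  <  k=1

[0,3] S   <
  [0,1] "city" : PP
  [1,3] S\PP   >
    [1,2] "sent" : (S\PP)/N
    [2,3] "idea" : N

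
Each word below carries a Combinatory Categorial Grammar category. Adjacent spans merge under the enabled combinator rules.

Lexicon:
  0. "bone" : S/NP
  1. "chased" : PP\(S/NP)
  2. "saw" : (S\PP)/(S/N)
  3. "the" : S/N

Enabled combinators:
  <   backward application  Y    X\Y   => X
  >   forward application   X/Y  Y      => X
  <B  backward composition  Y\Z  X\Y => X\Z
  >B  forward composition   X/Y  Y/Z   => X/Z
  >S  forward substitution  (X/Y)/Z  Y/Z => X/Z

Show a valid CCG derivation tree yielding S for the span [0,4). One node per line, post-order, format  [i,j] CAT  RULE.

[0,1] S/NP  lex  "bone"
[1,2] PP\(S/NP)  lex  "chased"
[0,2] PP  <  k=1
[2,3] (S\PP)/(S/N)  lex  "saw"
[3,4] S/N  lex  "the"
[2,4] S\PP  >  k=3
[0,4] S  <  k=2

[0,4] S   <
  [0,2] PP   <
    [0,1] "bone" : S/NP
    [1,2] "chased" : PP\(S/NP)
  [2,4] S\PP   >
    [2,3] "saw" : (S\PP)/(S/N)
    [3,4] "the" : S/N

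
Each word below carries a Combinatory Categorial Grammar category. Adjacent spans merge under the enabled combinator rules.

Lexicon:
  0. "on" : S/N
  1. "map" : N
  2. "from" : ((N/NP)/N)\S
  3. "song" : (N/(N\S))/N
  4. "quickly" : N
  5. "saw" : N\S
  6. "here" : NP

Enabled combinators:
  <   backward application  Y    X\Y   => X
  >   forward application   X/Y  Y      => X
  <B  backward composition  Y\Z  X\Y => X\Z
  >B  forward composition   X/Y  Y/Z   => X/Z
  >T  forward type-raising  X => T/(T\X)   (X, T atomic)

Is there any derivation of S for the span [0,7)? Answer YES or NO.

NO

S/N N ((N/NP)/N)\S (N/(N\S))/N N N\S NP
CKY chart[0,7] = {N, N/(NP\NP), N/(N\N), NP/(NP\N), PP/(PP\N), S/(S\N)}; S ∉ chart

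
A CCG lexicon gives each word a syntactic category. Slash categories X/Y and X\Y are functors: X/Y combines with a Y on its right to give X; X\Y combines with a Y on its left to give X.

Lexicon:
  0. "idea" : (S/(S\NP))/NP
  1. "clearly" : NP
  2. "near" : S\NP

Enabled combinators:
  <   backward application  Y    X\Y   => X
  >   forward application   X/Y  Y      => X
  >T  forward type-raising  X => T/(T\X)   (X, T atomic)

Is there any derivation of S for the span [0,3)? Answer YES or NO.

[0,3] S   >
  [0,2] S/(S\NP)   >
    [0,1] "idea" : (S/(S\NP))/NP
    [1,2] "clearly" : NP
  [2,3] "near" : S\NP

YES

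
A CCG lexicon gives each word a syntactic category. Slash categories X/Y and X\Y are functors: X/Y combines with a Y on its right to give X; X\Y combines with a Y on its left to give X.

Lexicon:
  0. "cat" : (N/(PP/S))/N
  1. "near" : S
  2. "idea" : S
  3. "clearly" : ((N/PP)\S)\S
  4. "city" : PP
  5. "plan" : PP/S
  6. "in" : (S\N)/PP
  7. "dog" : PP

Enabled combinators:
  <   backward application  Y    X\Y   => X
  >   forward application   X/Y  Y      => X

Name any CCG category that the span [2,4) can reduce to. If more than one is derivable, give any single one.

(N/PP)\S

[0,8] S   <
  [0,6] N   >
    [0,5] N/(PP/S)   >
      [0,1] "cat" : (N/(PP/S))/N
      [1,5] N   >
        [1,4] N/PP   <
          [1,2] "near" : S
          [2,4] (N/PP)\S   <
            [2,3] "idea" : S
            [3,4] "clearly" : ((N/PP)\S)\S
        [4,5] "city" : PP
    [5,6] "plan" : PP/S
  [6,8] S\N   >
    [6,7] "in" : (S\N)/PP
    [7,8] "dog" : PP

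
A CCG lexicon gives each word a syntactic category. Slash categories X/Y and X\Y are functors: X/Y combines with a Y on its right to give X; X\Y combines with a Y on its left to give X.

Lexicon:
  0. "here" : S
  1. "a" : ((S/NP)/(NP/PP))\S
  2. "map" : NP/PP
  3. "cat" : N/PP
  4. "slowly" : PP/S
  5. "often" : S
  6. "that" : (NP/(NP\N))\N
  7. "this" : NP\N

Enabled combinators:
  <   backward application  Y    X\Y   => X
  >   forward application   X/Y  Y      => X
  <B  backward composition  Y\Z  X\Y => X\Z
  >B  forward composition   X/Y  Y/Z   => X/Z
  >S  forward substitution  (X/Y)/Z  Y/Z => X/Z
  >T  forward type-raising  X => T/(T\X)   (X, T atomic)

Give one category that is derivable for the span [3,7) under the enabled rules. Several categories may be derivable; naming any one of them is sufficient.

NP/(NP\N)

[0,8] S   >
  [0,3] S/NP   >
    [0,2] (S/NP)/(NP/PP)   <
      [0,1] "here" : S
      [1,2] "a" : ((S/NP)/(NP/PP))\S
    [2,3] "map" : NP/PP
  [3,8] NP   >
    [3,7] NP/(NP\N)   <
      [3,6] N   >
        [3,5] N/S   >B
          [3,4] "cat" : N/PP
          [4,5] "slowly" : PP/S
        [5,6] "often" : S
      [6,7] "that" : (NP/(NP\N))\N
    [7,8] "this" : NP\N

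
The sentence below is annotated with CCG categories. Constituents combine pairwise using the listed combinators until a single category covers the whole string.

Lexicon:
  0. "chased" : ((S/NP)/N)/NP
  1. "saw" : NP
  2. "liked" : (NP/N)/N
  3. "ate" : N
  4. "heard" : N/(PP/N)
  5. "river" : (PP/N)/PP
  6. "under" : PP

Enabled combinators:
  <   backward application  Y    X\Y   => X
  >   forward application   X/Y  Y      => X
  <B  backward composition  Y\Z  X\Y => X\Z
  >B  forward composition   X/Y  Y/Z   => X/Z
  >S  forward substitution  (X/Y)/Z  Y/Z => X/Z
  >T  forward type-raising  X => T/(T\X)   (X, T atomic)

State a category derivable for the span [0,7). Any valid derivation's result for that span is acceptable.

[0,7] S   >
  [0,4] S/N   >S
    [0,2] (S/NP)/N   >
      [0,1] "chased" : ((S/NP)/N)/NP
      [1,2] "saw" : NP
    [2,4] NP/N   >
      [2,3] "liked" : (NP/N)/N
      [3,4] "ate" : N
  [4,7] N   >
    [4,6] N/PP   >B
      [4,5] "heard" : N/(PP/N)
      [5,6] "river" : (PP/N)/PP
    [6,7] "under" : PP

S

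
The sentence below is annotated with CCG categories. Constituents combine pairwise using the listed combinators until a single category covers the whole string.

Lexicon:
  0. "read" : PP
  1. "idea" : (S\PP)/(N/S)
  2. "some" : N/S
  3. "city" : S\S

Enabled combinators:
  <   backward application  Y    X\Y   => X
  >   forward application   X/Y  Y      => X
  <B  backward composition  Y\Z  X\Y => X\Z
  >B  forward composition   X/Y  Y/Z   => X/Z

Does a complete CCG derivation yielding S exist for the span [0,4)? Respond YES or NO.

[0,4] S   <
  [0,1] "read" : PP
  [1,4] S\PP   <B
    [1,3] S\PP   >
      [1,2] "idea" : (S\PP)/(N/S)
      [2,3] "some" : N/S
    [3,4] "city" : S\S

YES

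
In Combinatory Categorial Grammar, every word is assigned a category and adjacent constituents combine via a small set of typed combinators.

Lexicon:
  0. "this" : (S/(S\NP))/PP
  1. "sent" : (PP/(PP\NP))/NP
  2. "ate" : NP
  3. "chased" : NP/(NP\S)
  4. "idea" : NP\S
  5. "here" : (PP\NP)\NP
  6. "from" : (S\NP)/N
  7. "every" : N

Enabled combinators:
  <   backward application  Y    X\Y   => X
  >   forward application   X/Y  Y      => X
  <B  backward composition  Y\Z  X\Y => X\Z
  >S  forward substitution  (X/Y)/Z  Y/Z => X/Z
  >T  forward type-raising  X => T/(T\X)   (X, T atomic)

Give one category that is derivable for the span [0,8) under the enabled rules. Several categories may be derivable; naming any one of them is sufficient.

[0,8] S   >
  [0,6] S/(S\NP)   >
    [0,1] "this" : (S/(S\NP))/PP
    [1,6] PP   >
      [1,3] PP/(PP\NP)   >
        [1,2] "sent" : (PP/(PP\NP))/NP
        [2,3] "ate" : NP
      [3,6] PP\NP   <
        [3,5] NP   >
          [3,4] "chased" : NP/(NP\S)
          [4,5] "idea" : NP\S
        [5,6] "here" : (PP\NP)\NP
  [6,8] S\NP   >
    [6,7] "from" : (S\NP)/N
    [7,8] "every" : N

S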